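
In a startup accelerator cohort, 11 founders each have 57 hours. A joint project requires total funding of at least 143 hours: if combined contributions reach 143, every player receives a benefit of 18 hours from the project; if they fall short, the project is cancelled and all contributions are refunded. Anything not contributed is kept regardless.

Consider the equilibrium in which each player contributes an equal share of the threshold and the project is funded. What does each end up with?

Equal share of the threshold: 143/11 = 13.
At this profile no one gains by cutting their contribution: any cut drops the total below 143, the project is cancelled, contributions are refunded, and the deviator ends with 57, which is less than 57 − 13 + 18 = 62. Contributing more than 13 just wastes the excess. So contributing exactly 13 is a best response.
Each player's payoff: 57 − 13 + 18 = 62.

62 hours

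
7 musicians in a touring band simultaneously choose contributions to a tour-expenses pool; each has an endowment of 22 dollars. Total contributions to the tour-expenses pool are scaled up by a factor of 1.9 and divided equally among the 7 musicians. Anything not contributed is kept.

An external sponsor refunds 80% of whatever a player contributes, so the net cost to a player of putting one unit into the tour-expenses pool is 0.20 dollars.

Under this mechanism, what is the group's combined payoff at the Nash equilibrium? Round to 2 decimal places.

The effective private return per unit is now (1.9/7) / 0.20 = 1.3571 > 1, so every player's dominant strategy flips to full contribution.
So the Nash equilibrium is full contribution by all 7; the group earns 7 × (22 × 0.80 + 1.9 × 22) = 415.80.

415.80 dollars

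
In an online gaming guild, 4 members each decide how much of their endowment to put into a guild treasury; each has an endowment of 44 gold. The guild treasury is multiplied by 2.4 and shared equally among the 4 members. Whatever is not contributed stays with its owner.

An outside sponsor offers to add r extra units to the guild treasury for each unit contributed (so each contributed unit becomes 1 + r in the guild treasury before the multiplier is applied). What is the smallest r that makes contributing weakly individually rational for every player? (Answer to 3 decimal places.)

With matching at rate r, one contributed unit becomes (1 + r) in the guild treasury and returns 2.4 × (1 + r) / 4 to the contributor.
Setting this equal to 1: 1 + r = 4/2.4 = 1.6667.
So the minimum matching rate is r = 1.6667 − 1 = 0.667.

0.667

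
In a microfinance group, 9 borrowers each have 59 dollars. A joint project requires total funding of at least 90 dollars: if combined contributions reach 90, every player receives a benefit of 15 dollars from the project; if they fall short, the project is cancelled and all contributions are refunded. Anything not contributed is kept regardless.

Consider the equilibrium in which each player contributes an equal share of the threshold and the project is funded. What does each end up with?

64 dollars

Equal share of the threshold: 90/9 = 10.
At this profile no one gains by cutting their contribution: any cut drops the total below 90, the project is cancelled, contributions are refunded, and the deviator ends with 59, which is less than 59 − 10 + 15 = 64. Contributing more than 10 just wastes the excess. So contributing exactly 10 is a best response.
Each player's payoff: 59 − 10 + 15 = 64.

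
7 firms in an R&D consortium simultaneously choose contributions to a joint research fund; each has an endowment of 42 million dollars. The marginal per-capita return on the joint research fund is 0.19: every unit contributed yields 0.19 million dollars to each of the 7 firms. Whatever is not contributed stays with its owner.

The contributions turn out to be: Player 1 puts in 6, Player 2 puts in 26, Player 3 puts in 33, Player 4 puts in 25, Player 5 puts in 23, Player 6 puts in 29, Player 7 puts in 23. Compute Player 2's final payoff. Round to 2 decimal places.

Total contributed: 6 + 26 + 33 + 25 + 23 + 29 + 23 = 165.
Each receives 0.19 × 165 = 31.35 from the joint research fund.
Player 2 keeps 42 − 26 = 16, so Player 2's payoff is 16 + 31.35 = 47.35.

47.35 million dollars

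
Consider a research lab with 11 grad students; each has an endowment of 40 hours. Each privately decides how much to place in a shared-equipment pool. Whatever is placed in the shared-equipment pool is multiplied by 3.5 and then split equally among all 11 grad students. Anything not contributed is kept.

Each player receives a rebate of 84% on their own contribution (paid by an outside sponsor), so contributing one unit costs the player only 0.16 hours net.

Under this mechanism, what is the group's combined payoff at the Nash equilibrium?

1909.60 hours

Under the mechanism each unit contributed yields (3.5/11) / 0.16 = 1.9886 back to its contributor per unit of net cost, which exceeds 1, making full contribution the dominant choice for everyone.
At the Nash equilibrium everyone contributes 40. Group total payoff = 11 × (40 × 0.84 + 3.5 × 40) = 1909.60.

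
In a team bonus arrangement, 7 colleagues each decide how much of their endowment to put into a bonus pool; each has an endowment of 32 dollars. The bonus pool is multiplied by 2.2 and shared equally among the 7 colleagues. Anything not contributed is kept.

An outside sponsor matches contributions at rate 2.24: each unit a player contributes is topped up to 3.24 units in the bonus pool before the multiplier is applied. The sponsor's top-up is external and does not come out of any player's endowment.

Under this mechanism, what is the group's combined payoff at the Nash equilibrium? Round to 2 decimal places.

1596.67 dollars

Under the mechanism each unit contributed yields 2.2 × 3.24 / 7 = 1.0183 back to its contributor per unit of net cost, which exceeds 1, making full contribution the dominant choice for everyone.
So the Nash equilibrium is full contribution by all 7; the group earns 2.2 × 3.24 × 224 = 1596.67.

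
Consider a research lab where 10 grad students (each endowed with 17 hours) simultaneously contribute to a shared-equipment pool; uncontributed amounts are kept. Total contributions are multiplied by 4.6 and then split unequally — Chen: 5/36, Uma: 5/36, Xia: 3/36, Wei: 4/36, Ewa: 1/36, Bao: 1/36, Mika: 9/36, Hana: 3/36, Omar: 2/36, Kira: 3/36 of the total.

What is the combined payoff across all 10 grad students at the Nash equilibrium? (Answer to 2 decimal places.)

For player j, contributing a unit is worthwhile iff 4.6 × (j's share) ≥ 1, i.e. iff j's share is at least 0.2174.
Only Mika (9/36) clears that bar, contributing 17; the remaining 9 contribute 0. Total contributed: 17.
The shared-equipment pool pays out 4.6 × 17 = 78.20 in total (split across the unequal shares, but the aggregate is all that matters for the group sum).
The 9 free-riders keep 17 each, adding 153. Group total = 153 + 78.20 = 231.20.

231.20 hours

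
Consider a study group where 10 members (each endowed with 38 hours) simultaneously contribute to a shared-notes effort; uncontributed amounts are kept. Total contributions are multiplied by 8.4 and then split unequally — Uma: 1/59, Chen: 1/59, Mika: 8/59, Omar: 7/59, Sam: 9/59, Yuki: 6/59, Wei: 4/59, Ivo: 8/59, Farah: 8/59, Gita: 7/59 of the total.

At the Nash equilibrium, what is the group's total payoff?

1504.80 hours

A player with share s gets back 8.4·s per unit contributed, so full contribution is dominant for anyone with s > 1/8.4 = 0.1190 and zero contribution is dominant for anyone below.
Mika, Sam, Ivo and Farah clear that bar, contributing 38 each; the remaining 6 contribute 0. Total contributed: 152.
The shared-notes effort pays out 8.4 × 152 = 1276.80 in total (split across the unequal shares, but the aggregate is all that matters for the group sum).
The 6 free-riders keep 38 each, adding 228. Group total = 228 + 1276.80 = 1504.80.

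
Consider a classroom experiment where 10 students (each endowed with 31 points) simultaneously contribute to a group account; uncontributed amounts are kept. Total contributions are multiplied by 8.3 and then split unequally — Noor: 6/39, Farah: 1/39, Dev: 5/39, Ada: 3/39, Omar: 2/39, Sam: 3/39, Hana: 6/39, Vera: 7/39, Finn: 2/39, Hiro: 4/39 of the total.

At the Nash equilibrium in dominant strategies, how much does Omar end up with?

83.78 points

A player with share s gets back 8.3·s per unit contributed, so full contribution is dominant for anyone with s > 1/8.3 = 0.1205 and zero contribution is dominant for anyone below.
Noor, Dev, Hana and Vera clear that bar, contributing 31 each; the remaining 6 contribute 0. Total contributed: 124.
Omar keeps 31 and receives 8.3 × 124 × 2/39 = 52.78 from the group account, for a payoff of 83.78.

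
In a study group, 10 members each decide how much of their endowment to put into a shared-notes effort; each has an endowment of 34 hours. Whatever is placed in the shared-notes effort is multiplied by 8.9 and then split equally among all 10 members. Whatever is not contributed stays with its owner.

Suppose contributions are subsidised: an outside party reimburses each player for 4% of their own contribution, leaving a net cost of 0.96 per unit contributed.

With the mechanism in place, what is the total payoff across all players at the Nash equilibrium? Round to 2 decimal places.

340.00 hours

With the mechanism, a contributed unit returns (8.9/10) / 0.96 = 0.9271 per unit of net cost — still below 1 — so contributing 0 remains dominant for every player.
At the Nash equilibrium no one contributes; group total payoff = 10 × 34 = 340.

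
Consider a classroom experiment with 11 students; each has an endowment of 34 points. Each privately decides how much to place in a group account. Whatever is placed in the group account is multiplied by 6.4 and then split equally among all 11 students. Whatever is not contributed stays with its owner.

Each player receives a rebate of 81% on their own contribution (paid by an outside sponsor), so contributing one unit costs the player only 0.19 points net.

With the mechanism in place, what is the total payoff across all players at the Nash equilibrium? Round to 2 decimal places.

Under the mechanism each unit contributed yields (6.4/11) / 0.19 = 3.0622 back to its contributor per unit of net cost, which exceeds 1, making full contribution the dominant choice for everyone.
So the Nash equilibrium is full contribution by all 11; the group earns 11 × (34 × 0.81 + 6.4 × 34) = 2696.54.

2696.54 points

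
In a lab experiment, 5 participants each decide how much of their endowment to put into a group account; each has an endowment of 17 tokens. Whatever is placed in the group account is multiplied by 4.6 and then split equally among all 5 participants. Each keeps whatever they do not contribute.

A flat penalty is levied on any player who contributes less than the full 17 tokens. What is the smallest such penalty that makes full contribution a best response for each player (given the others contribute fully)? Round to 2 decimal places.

1.36 tokens

Given the others contribute fully, the best deviation is to contribute 0 (any partial contribution still incurs the fine and gives up units whose private return 0.9200 is below 1).
Deviating from 17 to 0 saves 17 tokens but forfeits the deviator's share of the drop in the group account: 4.6/5 × 17 = 15.64.
So the deviation gain is 17 − 15.64 = 1.36, and the fine must be at least 1.36 tokens to wipe it out.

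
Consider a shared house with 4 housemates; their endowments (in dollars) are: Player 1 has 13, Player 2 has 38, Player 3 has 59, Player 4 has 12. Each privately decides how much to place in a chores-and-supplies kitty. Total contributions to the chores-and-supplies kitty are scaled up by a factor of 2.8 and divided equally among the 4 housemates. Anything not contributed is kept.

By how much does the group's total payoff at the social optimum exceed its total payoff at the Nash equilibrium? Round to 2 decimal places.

219.60 dollars

The private return per contributed unit is 2.8/4 = 0.7000 < 1 for every player regardless of endowment, so the Nash equilibrium is zero contribution and the group total is Σ E_j = 13 + 38 + 59 + 12 = 122.
Each contributed unit returns 2.800 to the group, so the social optimum is full contribution by everyone: group total = 2.800 × 122 = 341.60.
Efficiency loss = (2.800 − 1) × 122 = 219.60.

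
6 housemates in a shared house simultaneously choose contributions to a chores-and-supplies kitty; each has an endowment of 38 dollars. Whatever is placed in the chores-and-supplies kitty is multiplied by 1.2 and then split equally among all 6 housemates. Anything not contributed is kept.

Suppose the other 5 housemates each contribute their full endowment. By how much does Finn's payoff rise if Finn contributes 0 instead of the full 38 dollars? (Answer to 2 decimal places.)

30.40 dollars

Switching from a contribution of 38 to 0 lets Finn keep an extra 38 dollars, but lowers the chores-and-supplies kitty by 38, which costs Finn their own share of that drop: 1.2/6 × 38 = 7.60.
Net gain = 38 − 7.60 = 30.40. The private return per contributed unit (0.2000) is below 1, so free-riding is indeed the best response regardless of what the others do.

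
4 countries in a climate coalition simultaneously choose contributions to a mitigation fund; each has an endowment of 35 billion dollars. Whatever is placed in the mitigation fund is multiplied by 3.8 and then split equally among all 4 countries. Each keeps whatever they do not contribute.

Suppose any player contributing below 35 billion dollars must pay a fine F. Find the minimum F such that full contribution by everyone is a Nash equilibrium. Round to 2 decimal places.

1.75 billion dollars

Given the others contribute fully, the best deviation is to contribute 0 (any partial contribution still incurs the fine and gives up units whose private return 0.9500 is below 1).
Deviating from 35 to 0 saves 35 billion dollars but forfeits the deviator's share of the drop in the mitigation fund: 3.8/4 × 35 = 33.25.
So the deviation gain is 35 − 33.25 = 1.75, and the fine must be at least 1.75 billion dollars to wipe it out.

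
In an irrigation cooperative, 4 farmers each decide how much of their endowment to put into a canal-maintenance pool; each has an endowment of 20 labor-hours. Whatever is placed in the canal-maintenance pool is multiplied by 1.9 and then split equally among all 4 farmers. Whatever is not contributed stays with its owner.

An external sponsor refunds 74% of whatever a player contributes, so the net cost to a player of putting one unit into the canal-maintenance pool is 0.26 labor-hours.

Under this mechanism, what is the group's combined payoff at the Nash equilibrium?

With the mechanism, a contributed unit returns (1.9/4) / 0.26 = 1.8269 per unit of net cost to the contributor — now above 1 — so contributing fully is weakly dominant for every player.
At the Nash equilibrium everyone contributes 20. Group total payoff = 4 × (20 × 0.74 + 1.9 × 20) = 211.20.

211.20 labor-hours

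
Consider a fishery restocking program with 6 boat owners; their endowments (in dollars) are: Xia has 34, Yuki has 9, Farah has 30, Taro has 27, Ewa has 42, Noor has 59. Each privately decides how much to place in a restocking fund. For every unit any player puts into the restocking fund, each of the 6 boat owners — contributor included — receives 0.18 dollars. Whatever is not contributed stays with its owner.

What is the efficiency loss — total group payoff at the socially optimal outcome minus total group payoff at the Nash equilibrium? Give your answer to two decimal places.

16.08 dollars

The private return per contributed unit is 0.18 < 1 for everyone, so the Nash equilibrium is zero contribution and the group total is Σ E_j = 34 + 9 + 30 + 27 + 42 + 59 = 201.
Each contributed unit returns 1.080 to the group, so the social optimum is full contribution by everyone: group total = 1.080 × 201 = 217.08.
Efficiency loss = (1.080 − 1) × 201 = 16.08.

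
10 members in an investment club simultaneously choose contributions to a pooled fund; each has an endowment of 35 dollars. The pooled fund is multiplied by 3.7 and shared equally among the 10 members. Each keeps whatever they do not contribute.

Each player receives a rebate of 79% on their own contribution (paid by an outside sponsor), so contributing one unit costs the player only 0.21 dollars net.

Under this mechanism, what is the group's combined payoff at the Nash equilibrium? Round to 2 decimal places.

With the mechanism, a contributed unit returns (3.7/10) / 0.21 = 1.7619 per unit of net cost to the contributor — now above 1 — so contributing fully is weakly dominant for every player.
At the Nash equilibrium everyone contributes 35. Group total payoff = 10 × (35 × 0.79 + 3.7 × 35) = 1571.50.

1571.50 dollars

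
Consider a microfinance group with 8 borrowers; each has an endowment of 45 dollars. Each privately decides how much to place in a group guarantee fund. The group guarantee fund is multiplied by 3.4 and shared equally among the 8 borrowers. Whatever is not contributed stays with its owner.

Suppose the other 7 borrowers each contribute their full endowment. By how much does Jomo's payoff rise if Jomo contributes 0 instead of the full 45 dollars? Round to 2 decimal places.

Switching from a contribution of 45 to 0 lets Jomo keep an extra 45 dollars, but lowers the group guarantee fund by 45, which costs Jomo their own share of that drop: 3.4/8 × 45 = 19.12.
Net gain = 45 − 19.12 = 25.88. The private return per contributed unit (0.4250) is below 1, so free-riding is indeed the best response regardless of what the others do.

25.88 dollars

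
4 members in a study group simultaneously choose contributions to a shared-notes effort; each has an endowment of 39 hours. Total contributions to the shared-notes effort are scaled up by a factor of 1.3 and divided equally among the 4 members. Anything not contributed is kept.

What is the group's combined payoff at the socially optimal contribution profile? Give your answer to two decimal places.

202.80 hours

Each contributed unit returns 1.300 to the group as a whole (0.3250 to each of 4 players), which exceeds 1, so the social optimum is full contribution: group total = 1.300 × 156 = 202.80.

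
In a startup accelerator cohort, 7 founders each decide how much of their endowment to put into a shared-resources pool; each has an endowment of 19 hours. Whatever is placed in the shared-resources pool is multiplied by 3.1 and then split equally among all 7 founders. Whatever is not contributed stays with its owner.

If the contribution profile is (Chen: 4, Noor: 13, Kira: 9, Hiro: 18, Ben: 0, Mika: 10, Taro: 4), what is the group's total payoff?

254.80 hours

Total contributed: 4 + 13 + 9 + 18 + 0 + 10 + 4 = 58; total kept: 7 × 19 − 58 = 75.
The shared-resources pool pays out 3.1 × 58 = 179.80 in aggregate.
Group total = 75 + 179.80 = 254.80.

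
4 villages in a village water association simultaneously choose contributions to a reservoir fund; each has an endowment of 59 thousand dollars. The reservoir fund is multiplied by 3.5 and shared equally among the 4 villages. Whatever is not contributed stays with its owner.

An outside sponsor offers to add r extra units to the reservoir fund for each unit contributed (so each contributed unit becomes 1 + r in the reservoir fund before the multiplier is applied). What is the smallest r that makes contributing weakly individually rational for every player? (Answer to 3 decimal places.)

With matching at rate r, one contributed unit becomes (1 + r) in the reservoir fund and returns 3.5 × (1 + r) / 4 to the contributor.
Setting this equal to 1: 1 + r = 4/3.5 = 1.1429.
So the minimum matching rate is r = 1.1429 − 1 = 0.143.

0.143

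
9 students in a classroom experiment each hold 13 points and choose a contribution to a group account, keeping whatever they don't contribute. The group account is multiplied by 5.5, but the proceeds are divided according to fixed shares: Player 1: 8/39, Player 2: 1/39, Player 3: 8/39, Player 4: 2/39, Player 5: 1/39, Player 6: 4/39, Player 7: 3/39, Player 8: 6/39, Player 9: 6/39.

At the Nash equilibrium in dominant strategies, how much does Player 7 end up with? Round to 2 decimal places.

A player with share s gets back 5.5·s per unit contributed, so full contribution is dominant for anyone with s > 1/5.5 = 0.1818 and zero contribution is dominant for anyone below.
Player 1 and Player 3 clear that bar, contributing 13 each; the remaining 7 contribute 0. Total contributed: 26.
Player 7 keeps 13 and receives 5.5 × 26 × 3/39 = 11.00 from the group account, for a payoff of 24.00.

24.00 points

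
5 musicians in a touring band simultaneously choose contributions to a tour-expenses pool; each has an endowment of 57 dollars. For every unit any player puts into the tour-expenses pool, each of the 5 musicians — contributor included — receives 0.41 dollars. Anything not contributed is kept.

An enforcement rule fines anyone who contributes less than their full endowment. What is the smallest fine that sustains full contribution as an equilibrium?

Given the others contribute fully, the best deviation is to contribute 0 (any partial contribution still incurs the fine and gives up units whose private return 0.41 is below 1).
Deviating from 57 to 0 saves 57 dollars but forfeits the deviator's share of the drop in the tour-expenses pool: 0.41 × 57 = 23.37.
So the deviation gain is 57 − 23.37 = 33.63, and the fine must be at least 33.63 dollars to wipe it out.

33.63 dollars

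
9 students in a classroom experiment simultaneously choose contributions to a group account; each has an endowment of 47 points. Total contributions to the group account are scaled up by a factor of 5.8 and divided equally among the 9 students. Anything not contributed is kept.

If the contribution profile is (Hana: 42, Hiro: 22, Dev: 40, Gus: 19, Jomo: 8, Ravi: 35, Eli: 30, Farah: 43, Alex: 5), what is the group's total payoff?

1594.20 points

Total contributed: 42 + 22 + 40 + 19 + 8 + 35 + 30 + 43 + 5 = 244; total kept: 9 × 47 − 244 = 179.
The group account pays out 5.8 × 244 = 1415.20 in aggregate.
Group total = 179 + 1415.20 = 1594.20.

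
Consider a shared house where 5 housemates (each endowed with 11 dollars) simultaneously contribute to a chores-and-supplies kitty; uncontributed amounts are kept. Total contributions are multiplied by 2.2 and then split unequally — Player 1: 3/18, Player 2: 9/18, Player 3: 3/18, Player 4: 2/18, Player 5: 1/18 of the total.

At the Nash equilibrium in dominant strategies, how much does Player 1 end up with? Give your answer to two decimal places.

Player j's private return per contributed unit is 2.2 × (j's share). Contributing is weakly dominant for j when that share is at least 1/2.2 = 0.4545, and contributing 0 is dominant otherwise.
The only share above 0.4545 is Player 2's 9/18, contributing 11; the remaining 4 contribute 0. Total contributed: 11.
Player 1 keeps 11 and receives 2.2 × 11 × 3/18 = 4.03 from the chores-and-supplies kitty, for a payoff of 15.03.

15.03 dollars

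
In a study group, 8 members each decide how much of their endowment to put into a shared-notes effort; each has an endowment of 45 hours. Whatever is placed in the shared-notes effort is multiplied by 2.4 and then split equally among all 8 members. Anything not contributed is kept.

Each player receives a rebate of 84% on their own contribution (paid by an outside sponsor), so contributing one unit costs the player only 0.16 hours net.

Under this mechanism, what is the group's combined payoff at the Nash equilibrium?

1166.40 hours

The effective private return per unit is now (2.4/8) / 0.16 = 1.8750 > 1, so every player's dominant strategy flips to full contribution.
So the Nash equilibrium is full contribution by all 8; the group earns 8 × (45 × 0.84 + 2.4 × 45) = 1166.40.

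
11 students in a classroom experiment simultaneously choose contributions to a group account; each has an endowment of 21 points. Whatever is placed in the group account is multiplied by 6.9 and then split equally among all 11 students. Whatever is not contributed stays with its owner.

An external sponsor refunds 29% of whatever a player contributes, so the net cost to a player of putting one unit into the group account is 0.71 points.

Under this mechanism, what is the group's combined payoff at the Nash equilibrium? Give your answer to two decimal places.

231.00 points

With the mechanism, a contributed unit returns (6.9/11) / 0.71 = 0.8835 per unit of net cost — still below 1 — so contributing 0 remains dominant for every player.
At the Nash equilibrium no one contributes; group total payoff = 11 × 21 = 231.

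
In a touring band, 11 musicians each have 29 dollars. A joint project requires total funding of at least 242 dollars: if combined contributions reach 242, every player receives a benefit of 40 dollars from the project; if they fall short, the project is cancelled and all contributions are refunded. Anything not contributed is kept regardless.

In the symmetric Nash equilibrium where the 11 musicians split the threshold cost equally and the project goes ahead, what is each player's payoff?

47 dollars

Equal share of the threshold: 242/11 = 22.
At this profile no one gains by cutting their contribution: any cut drops the total below 242, the project is cancelled, contributions are refunded, and the deviator ends with 29, which is less than 29 − 22 + 40 = 47. Contributing more than 22 just wastes the excess. So contributing exactly 22 is a best response.
Each player's payoff: 29 − 22 + 40 = 47.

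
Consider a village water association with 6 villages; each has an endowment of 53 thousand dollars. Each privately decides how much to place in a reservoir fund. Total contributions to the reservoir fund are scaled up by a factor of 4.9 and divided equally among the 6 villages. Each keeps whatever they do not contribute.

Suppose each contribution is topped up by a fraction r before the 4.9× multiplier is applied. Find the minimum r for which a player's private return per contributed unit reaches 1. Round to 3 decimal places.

0.224

With matching at rate r, one contributed unit becomes (1 + r) in the reservoir fund and returns 4.9 × (1 + r) / 6 to the contributor.
Setting this equal to 1: 1 + r = 6/4.9 = 1.2245.
So the minimum matching rate is r = 1.2245 − 1 = 0.224.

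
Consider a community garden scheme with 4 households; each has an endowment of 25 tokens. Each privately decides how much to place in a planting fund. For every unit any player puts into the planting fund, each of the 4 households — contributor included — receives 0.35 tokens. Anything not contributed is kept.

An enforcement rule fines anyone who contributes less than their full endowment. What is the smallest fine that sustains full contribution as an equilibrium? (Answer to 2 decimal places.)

16.25 tokens

Given the others contribute fully, the best deviation is to contribute 0 (any partial contribution still incurs the fine and gives up units whose private return 0.35 is below 1).
Deviating from 25 to 0 saves 25 tokens but forfeits the deviator's share of the drop in the planting fund: 0.35 × 25 = 8.75.
So the deviation gain is 25 − 8.75 = 16.25, and the fine must be at least 16.25 tokens to wipe it out.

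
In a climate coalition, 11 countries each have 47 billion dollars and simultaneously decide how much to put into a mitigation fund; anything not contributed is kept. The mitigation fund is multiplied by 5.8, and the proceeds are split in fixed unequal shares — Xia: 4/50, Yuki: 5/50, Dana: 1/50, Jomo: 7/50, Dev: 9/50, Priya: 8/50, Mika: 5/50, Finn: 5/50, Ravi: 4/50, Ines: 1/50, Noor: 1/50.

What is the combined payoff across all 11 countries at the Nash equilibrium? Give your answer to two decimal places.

742.60 billion dollars

Each unit j contributes comes back to j as 5.8 × (j's share), so j prefers to contribute only if that share exceeds 1/5.8 = 0.1724; otherwise keeping the unit dominates.
Dev alone (share 9/50) is above the threshold, contributing 47; the remaining 10 contribute 0. Total contributed: 47.
The mitigation fund pays out 5.8 × 47 = 272.60 in total (split across the unequal shares, but the aggregate is all that matters for the group sum).
The 10 free-riders keep 47 each, adding 470. Group total = 470 + 272.60 = 742.60.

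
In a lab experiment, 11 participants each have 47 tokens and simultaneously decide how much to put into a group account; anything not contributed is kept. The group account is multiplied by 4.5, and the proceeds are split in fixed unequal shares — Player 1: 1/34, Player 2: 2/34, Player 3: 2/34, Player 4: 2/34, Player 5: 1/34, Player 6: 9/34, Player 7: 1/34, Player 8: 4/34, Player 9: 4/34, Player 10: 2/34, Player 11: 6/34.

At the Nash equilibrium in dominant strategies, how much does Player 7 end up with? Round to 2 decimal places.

Each unit j contributes comes back to j as 4.5 × (j's share), so j prefers to contribute only if that share exceeds 1/4.5 = 0.2222; otherwise keeping the unit dominates.
Player 6 alone (share 9/34) is above the threshold, contributing 47; the remaining 10 contribute 0. Total contributed: 47.
Player 7 keeps 47 and receives 4.5 × 47 × 1/34 = 6.22 from the group account, for a payoff of 53.22.

53.22 tokens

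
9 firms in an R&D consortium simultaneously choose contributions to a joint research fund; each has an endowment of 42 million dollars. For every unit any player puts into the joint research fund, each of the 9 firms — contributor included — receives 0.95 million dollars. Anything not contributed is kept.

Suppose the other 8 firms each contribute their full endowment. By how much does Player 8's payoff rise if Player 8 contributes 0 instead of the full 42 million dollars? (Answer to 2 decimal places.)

2.10 million dollars

Switching from a contribution of 42 to 0 lets Player 8 keep an extra 42 million dollars, but lowers the joint research fund by 42, which costs Player 8 their own share of that drop: 0.95 × 42 = 39.90.
Net gain = 42 − 39.90 = 2.10. The private return per contributed unit (0.95) is below 1, so free-riding is indeed the best response regardless of what the others do.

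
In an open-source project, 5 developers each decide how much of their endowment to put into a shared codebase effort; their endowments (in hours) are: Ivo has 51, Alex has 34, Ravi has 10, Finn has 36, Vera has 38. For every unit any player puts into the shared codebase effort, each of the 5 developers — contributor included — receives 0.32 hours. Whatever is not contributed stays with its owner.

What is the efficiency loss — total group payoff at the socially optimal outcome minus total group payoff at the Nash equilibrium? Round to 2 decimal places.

101.40 hours

The private return per contributed unit is 0.32 < 1 for everyone, so the Nash equilibrium is zero contribution and the group total is Σ E_j = 51 + 34 + 10 + 36 + 38 = 169.
Each contributed unit returns 1.600 to the group, so the social optimum is full contribution by everyone: group total = 1.600 × 169 = 270.40.
Efficiency loss = (1.600 − 1) × 169 = 101.40.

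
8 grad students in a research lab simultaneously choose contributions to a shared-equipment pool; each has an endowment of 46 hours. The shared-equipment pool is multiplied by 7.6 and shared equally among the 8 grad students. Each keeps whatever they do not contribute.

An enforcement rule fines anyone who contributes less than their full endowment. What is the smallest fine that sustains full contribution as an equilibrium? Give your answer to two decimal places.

2.30 hours

Given the others contribute fully, the best deviation is to contribute 0 (any partial contribution still incurs the fine and gives up units whose private return 0.9500 is below 1).
Deviating from 46 to 0 saves 46 hours but forfeits the deviator's share of the drop in the shared-equipment pool: 7.6/8 × 46 = 43.70.
So the deviation gain is 46 − 43.70 = 2.30, and the fine must be at least 2.30 hours to wipe it out.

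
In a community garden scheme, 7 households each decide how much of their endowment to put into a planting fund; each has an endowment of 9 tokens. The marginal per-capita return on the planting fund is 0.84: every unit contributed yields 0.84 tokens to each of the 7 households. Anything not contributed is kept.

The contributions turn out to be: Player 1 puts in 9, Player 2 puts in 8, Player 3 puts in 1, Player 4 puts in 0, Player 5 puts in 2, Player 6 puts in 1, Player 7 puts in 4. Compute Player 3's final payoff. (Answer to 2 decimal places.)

29.00 tokens

Total contributed: 9 + 8 + 1 + 0 + 2 + 1 + 4 = 25.
Each receives 0.84 × 25 = 21.00 from the planting fund.
Player 3 keeps 9 − 1 = 8, so Player 3's payoff is 8 + 21.00 = 29.00.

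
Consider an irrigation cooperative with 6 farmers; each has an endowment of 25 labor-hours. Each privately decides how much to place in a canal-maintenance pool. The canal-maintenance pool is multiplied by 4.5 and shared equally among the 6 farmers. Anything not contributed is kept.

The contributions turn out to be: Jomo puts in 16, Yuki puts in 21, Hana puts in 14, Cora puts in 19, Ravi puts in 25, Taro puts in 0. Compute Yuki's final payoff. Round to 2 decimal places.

Total contributed: 16 + 21 + 14 + 19 + 25 + 0 = 95.
Each receives 4.5 × 95 / 6 = 71.25 from the canal-maintenance pool.
Yuki keeps 25 − 21 = 4, so Yuki's payoff is 4 + 71.25 = 75.25.

75.25 labor-hours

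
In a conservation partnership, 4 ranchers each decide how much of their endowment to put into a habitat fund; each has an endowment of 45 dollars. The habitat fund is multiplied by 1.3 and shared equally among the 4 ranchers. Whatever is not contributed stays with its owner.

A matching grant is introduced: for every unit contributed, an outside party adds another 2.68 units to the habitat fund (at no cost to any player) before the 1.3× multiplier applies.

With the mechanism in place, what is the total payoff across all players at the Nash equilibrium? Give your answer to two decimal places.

861.12 dollars

With the mechanism, a contributed unit returns 1.3 × 3.68 / 4 = 1.1960 per unit of net cost to the contributor — now above 1 — so contributing fully is weakly dominant for every player.
At the Nash equilibrium everyone contributes 45. Group total payoff = 1.3 × 3.68 × 180 = 861.12.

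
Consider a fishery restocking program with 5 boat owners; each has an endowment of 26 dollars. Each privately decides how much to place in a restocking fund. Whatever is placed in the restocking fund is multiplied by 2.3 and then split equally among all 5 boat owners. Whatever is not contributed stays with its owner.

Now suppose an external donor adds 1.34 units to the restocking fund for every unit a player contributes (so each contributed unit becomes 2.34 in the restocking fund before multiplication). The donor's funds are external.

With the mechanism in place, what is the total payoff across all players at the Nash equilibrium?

699.66 dollars

Under the mechanism each unit contributed yields 2.3 × 2.34 / 5 = 1.0764 back to its contributor per unit of net cost, which exceeds 1, making full contribution the dominant choice for everyone.
So the Nash equilibrium is full contribution by all 5; the group earns 2.3 × 2.34 × 130 = 699.66.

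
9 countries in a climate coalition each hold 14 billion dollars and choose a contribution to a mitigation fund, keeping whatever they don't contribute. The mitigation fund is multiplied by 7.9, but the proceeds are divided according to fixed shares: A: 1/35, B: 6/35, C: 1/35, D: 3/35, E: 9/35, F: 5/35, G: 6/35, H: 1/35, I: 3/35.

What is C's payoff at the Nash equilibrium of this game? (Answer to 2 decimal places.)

A player with share s gets back 7.9·s per unit contributed, so full contribution is dominant for anyone with s > 1/7.9 = 0.1266 and zero contribution is dominant for anyone below.
The shares above 0.1266 belong to B, E, F and G, contributing 14 each; the remaining 5 contribute 0. Total contributed: 56.
C keeps 14 and receives 7.9 × 56 × 1/35 = 12.64 from the mitigation fund, for a payoff of 26.64.

26.64 billion dollars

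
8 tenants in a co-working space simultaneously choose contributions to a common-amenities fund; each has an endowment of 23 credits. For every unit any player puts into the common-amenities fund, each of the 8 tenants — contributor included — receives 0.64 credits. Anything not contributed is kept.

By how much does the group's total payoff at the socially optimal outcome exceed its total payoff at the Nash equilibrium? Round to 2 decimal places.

758.08 credits

The private return per contributed unit is 0.64 < 1, so contributing 0 is dominant for every player. At the Nash equilibrium everyone keeps their 23, and the group total is 8 × 23 = 184.
Each contributed unit returns 5.120 to the group as a whole (0.64 to each of 8 players), which exceeds 1, so the social optimum is full contribution: group total = 5.120 × 184 = 942.08.
Efficiency loss = 942.08 − 184 = 758.08.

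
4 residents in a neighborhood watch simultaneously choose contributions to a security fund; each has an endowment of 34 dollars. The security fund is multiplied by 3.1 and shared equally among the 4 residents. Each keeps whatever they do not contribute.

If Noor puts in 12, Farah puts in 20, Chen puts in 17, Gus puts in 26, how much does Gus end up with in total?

Total contributed: 12 + 20 + 17 + 26 = 75.
Each receives 3.1 × 75 / 4 = 58.13 from the security fund.
Gus keeps 34 − 26 = 8, so Gus's payoff is 8 + 58.13 = 66.13.

66.13 dollars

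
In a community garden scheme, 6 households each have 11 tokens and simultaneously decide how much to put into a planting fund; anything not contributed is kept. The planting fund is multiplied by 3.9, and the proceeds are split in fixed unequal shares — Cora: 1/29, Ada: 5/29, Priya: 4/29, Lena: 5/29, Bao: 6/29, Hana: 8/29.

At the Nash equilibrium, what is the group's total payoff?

Player j's private return per contributed unit is 3.9 × (j's share). Contributing is weakly dominant for j when that share is at least 1/3.9 = 0.2564, and contributing 0 is dominant otherwise.
Hana alone (share 8/29) is above the threshold, contributing 11; the remaining 5 contribute 0. Total contributed: 11.
The planting fund pays out 3.9 × 11 = 42.90 in total (split across the unequal shares, but the aggregate is all that matters for the group sum).
The 5 free-riders keep 11 each, adding 55. Group total = 55 + 42.90 = 97.90.

97.90 tokens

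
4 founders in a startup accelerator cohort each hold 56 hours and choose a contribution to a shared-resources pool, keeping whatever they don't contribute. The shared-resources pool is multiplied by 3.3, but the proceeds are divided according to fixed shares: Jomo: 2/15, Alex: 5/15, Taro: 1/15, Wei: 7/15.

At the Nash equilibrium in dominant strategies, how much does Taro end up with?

Each unit j contributes comes back to j as 3.3 × (j's share), so j prefers to contribute only if that share exceeds 1/3.3 = 0.3030; otherwise keeping the unit dominates.
The shares above 0.3030 belong to Alex and Wei, contributing 56 each; the remaining 2 contribute 0. Total contributed: 112.
Taro keeps 56 and receives 3.3 × 112 × 1/15 = 24.64 from the shared-resources pool, for a payoff of 80.64.

80.64 hours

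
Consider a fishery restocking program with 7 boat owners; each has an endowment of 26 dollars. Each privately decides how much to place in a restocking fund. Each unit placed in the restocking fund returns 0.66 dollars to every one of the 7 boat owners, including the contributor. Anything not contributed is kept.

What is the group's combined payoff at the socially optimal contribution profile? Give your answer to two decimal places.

840.84 dollars

Each contributed unit returns 4.620 to the group as a whole (0.66 to each of 7 players), which exceeds 1, so the social optimum is full contribution: group total = 4.620 × 182 = 840.84.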